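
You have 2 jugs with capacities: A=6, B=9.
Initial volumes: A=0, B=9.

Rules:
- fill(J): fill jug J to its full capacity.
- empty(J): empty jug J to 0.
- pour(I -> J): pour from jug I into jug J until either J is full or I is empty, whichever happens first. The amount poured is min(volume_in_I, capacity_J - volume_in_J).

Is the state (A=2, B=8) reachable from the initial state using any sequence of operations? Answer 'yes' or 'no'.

BFS explored all 10 reachable states.
Reachable set includes: (0,0), (0,3), (0,6), (0,9), (3,0), (3,9), (6,0), (6,3), (6,6), (6,9)
Target (A=2, B=8) not in reachable set → no.

Answer: no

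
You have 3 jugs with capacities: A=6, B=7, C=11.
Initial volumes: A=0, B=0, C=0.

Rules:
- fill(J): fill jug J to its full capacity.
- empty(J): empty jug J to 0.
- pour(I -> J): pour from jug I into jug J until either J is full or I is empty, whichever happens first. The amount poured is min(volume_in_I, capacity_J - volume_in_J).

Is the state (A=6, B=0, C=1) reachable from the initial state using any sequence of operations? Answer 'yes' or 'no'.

BFS from (A=0, B=0, C=0):
  1. fill(B) -> (A=0 B=7 C=0)
  2. pour(B -> A) -> (A=6 B=1 C=0)
  3. pour(B -> C) -> (A=6 B=0 C=1)
Target reached → yes.

Answer: yes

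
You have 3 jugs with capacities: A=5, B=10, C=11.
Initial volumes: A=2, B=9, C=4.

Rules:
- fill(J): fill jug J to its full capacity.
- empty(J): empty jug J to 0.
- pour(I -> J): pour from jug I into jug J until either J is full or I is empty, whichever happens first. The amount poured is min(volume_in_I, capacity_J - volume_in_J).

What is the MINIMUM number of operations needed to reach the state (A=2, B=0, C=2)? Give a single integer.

Answer: 3

Derivation:
BFS from (A=2, B=9, C=4). One shortest path:
  1. pour(B -> C) -> (A=2 B=2 C=11)
  2. empty(C) -> (A=2 B=2 C=0)
  3. pour(B -> C) -> (A=2 B=0 C=2)
Reached target in 3 moves.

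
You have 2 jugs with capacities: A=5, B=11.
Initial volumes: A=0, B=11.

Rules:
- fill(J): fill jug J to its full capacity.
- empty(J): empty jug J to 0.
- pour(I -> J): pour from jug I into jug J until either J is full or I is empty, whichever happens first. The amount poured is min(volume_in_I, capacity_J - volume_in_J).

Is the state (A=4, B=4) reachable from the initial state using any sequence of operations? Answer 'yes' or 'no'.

Answer: no

Derivation:
BFS explored all 32 reachable states.
Reachable set includes: (0,0), (0,1), (0,2), (0,3), (0,4), (0,5), (0,6), (0,7), (0,8), (0,9), (0,10), (0,11) ...
Target (A=4, B=4) not in reachable set → no.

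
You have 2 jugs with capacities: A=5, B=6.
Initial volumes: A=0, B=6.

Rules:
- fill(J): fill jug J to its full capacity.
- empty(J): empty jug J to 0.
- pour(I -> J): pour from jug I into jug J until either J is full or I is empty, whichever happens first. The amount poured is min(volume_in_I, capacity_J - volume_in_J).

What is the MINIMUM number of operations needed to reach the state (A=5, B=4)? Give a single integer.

Answer: 8

Derivation:
BFS from (A=0, B=6). One shortest path:
  1. fill(A) -> (A=5 B=6)
  2. empty(B) -> (A=5 B=0)
  3. pour(A -> B) -> (A=0 B=5)
  4. fill(A) -> (A=5 B=5)
  5. pour(A -> B) -> (A=4 B=6)
  6. empty(B) -> (A=4 B=0)
  7. pour(A -> B) -> (A=0 B=4)
  8. fill(A) -> (A=5 B=4)
Reached target in 8 moves.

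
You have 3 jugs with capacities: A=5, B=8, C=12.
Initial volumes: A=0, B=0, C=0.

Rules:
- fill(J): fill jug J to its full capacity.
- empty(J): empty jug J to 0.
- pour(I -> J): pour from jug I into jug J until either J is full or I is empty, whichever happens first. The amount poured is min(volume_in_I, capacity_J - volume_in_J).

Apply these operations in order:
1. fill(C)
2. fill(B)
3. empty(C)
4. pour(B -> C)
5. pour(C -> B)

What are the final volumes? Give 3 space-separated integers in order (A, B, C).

Answer: 0 8 0

Derivation:
Step 1: fill(C) -> (A=0 B=0 C=12)
Step 2: fill(B) -> (A=0 B=8 C=12)
Step 3: empty(C) -> (A=0 B=8 C=0)
Step 4: pour(B -> C) -> (A=0 B=0 C=8)
Step 5: pour(C -> B) -> (A=0 B=8 C=0)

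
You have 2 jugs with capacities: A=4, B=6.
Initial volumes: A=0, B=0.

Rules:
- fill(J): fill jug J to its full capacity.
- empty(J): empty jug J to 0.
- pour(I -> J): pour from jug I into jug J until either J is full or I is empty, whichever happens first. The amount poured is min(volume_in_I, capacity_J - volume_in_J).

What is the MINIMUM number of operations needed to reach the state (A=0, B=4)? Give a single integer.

BFS from (A=0, B=0). One shortest path:
  1. fill(A) -> (A=4 B=0)
  2. pour(A -> B) -> (A=0 B=4)
Reached target in 2 moves.

Answer: 2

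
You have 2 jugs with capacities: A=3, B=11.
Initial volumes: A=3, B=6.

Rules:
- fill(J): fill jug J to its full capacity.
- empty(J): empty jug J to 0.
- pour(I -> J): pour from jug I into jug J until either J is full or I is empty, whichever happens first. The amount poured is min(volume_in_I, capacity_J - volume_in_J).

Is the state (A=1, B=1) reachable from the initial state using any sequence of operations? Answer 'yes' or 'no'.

Answer: no

Derivation:
BFS explored all 28 reachable states.
Reachable set includes: (0,0), (0,1), (0,2), (0,3), (0,4), (0,5), (0,6), (0,7), (0,8), (0,9), (0,10), (0,11) ...
Target (A=1, B=1) not in reachable set → no.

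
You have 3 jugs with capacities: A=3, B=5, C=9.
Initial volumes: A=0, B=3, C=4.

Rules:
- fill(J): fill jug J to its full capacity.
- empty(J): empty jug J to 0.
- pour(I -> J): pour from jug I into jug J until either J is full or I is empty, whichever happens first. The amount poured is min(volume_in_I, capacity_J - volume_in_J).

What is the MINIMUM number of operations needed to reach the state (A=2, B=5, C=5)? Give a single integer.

Answer: 4

Derivation:
BFS from (A=0, B=3, C=4). One shortest path:
  1. pour(C -> B) -> (A=0 B=5 C=2)
  2. pour(C -> A) -> (A=2 B=5 C=0)
  3. pour(B -> C) -> (A=2 B=0 C=5)
  4. fill(B) -> (A=2 B=5 C=5)
Reached target in 4 moves.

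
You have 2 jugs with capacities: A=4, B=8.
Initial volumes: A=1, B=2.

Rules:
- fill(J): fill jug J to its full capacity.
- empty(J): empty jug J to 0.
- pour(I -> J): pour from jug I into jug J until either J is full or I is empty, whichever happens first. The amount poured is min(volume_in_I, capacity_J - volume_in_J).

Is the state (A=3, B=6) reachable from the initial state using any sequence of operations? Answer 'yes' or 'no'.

Answer: no

Derivation:
BFS explored all 25 reachable states.
Reachable set includes: (0,0), (0,1), (0,2), (0,3), (0,4), (0,5), (0,6), (0,7), (0,8), (1,0), (1,2), (1,8) ...
Target (A=3, B=6) not in reachable set → no.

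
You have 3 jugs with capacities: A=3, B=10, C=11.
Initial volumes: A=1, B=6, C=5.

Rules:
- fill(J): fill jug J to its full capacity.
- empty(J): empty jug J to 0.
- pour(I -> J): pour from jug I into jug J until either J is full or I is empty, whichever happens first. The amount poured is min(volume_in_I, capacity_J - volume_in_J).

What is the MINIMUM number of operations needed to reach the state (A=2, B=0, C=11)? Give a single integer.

Answer: 4

Derivation:
BFS from (A=1, B=6, C=5). One shortest path:
  1. pour(C -> B) -> (A=1 B=10 C=1)
  2. empty(B) -> (A=1 B=0 C=1)
  3. pour(C -> A) -> (A=2 B=0 C=0)
  4. fill(C) -> (A=2 B=0 C=11)
Reached target in 4 moves.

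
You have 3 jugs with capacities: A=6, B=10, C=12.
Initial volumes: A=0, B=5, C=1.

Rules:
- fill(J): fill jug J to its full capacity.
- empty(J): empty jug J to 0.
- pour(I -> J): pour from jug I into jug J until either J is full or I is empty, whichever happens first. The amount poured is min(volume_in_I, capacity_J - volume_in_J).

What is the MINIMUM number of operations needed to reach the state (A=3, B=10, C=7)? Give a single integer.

BFS from (A=0, B=5, C=1). One shortest path:
  1. pour(B -> A) -> (A=5 B=0 C=1)
  2. fill(B) -> (A=5 B=10 C=1)
  3. pour(B -> A) -> (A=6 B=9 C=1)
  4. empty(A) -> (A=0 B=9 C=1)
  5. pour(B -> A) -> (A=6 B=3 C=1)
  6. pour(A -> C) -> (A=0 B=3 C=7)
  7. pour(B -> A) -> (A=3 B=0 C=7)
  8. fill(B) -> (A=3 B=10 C=7)
Reached target in 8 moves.

Answer: 8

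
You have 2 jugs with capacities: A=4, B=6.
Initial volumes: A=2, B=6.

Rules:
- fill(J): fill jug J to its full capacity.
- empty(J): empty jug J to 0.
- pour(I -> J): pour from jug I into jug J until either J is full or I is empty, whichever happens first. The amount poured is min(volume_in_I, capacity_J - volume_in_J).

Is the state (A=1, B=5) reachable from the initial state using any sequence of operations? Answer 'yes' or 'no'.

BFS explored all 10 reachable states.
Reachable set includes: (0,0), (0,2), (0,4), (0,6), (2,0), (2,6), (4,0), (4,2), (4,4), (4,6)
Target (A=1, B=5) not in reachable set → no.

Answer: no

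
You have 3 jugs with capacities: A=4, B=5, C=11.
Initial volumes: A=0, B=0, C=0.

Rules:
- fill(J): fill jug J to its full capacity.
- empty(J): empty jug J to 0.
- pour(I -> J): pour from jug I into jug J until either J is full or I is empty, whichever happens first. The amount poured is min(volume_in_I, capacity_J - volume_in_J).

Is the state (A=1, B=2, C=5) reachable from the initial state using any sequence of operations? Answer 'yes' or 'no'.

Answer: no

Derivation:
BFS explored all 240 reachable states.
Reachable set includes: (0,0,0), (0,0,1), (0,0,2), (0,0,3), (0,0,4), (0,0,5), (0,0,6), (0,0,7), (0,0,8), (0,0,9), (0,0,10), (0,0,11) ...
Target (A=1, B=2, C=5) not in reachable set → no.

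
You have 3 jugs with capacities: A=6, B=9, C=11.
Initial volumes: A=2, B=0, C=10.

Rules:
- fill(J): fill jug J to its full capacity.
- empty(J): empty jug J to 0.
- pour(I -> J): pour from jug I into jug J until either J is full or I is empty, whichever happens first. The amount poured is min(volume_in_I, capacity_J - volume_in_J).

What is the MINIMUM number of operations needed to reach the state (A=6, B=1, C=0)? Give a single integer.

BFS from (A=2, B=0, C=10). One shortest path:
  1. fill(A) -> (A=6 B=0 C=10)
  2. pour(C -> B) -> (A=6 B=9 C=1)
  3. empty(B) -> (A=6 B=0 C=1)
  4. pour(C -> B) -> (A=6 B=1 C=0)
Reached target in 4 moves.

Answer: 4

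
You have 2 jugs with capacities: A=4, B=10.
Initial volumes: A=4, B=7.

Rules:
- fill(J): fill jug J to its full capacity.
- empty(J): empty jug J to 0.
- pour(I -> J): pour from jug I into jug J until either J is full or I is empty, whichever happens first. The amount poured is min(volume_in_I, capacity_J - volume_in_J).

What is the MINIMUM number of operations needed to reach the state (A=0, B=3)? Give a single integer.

BFS from (A=4, B=7). One shortest path:
  1. empty(A) -> (A=0 B=7)
  2. pour(B -> A) -> (A=4 B=3)
  3. empty(A) -> (A=0 B=3)
Reached target in 3 moves.

Answer: 3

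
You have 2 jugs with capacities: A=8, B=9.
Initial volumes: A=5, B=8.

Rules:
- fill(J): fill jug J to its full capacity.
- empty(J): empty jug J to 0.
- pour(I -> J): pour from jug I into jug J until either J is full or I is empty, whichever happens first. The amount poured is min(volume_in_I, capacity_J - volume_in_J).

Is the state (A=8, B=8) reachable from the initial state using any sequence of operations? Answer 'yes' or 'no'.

Answer: yes

Derivation:
BFS from (A=5, B=8):
  1. fill(A) -> (A=8 B=8)
Target reached → yes.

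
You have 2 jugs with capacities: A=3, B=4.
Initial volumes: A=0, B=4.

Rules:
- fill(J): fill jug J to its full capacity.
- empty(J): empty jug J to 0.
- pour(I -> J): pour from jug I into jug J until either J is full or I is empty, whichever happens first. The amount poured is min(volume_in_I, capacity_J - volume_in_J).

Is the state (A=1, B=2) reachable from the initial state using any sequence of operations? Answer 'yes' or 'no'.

Answer: no

Derivation:
BFS explored all 14 reachable states.
Reachable set includes: (0,0), (0,1), (0,2), (0,3), (0,4), (1,0), (1,4), (2,0), (2,4), (3,0), (3,1), (3,2) ...
Target (A=1, B=2) not in reachable set → no.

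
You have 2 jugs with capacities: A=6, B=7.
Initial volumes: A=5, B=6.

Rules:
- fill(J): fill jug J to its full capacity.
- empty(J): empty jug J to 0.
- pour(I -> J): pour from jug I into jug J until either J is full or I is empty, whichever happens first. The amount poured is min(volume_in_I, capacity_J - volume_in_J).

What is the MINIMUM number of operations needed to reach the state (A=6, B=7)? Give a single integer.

BFS from (A=5, B=6). One shortest path:
  1. fill(A) -> (A=6 B=6)
  2. fill(B) -> (A=6 B=7)
Reached target in 2 moves.

Answer: 2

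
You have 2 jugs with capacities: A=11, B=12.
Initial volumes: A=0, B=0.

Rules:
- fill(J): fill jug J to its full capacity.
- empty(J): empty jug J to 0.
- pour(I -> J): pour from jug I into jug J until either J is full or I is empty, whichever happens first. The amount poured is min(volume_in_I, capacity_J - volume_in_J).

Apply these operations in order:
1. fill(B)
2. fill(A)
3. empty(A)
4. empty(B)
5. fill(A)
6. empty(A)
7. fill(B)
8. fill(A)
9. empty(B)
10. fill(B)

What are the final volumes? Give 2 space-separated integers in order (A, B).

Step 1: fill(B) -> (A=0 B=12)
Step 2: fill(A) -> (A=11 B=12)
Step 3: empty(A) -> (A=0 B=12)
Step 4: empty(B) -> (A=0 B=0)
Step 5: fill(A) -> (A=11 B=0)
Step 6: empty(A) -> (A=0 B=0)
Step 7: fill(B) -> (A=0 B=12)
Step 8: fill(A) -> (A=11 B=12)
Step 9: empty(B) -> (A=11 B=0)
Step 10: fill(B) -> (A=11 B=12)

Answer: 11 12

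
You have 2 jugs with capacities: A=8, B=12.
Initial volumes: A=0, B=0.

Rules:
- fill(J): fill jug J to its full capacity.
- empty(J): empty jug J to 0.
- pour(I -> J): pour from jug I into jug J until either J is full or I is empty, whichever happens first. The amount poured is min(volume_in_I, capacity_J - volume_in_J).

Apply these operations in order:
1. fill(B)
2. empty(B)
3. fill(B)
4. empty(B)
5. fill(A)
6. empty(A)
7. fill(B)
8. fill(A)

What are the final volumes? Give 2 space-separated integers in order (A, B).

Step 1: fill(B) -> (A=0 B=12)
Step 2: empty(B) -> (A=0 B=0)
Step 3: fill(B) -> (A=0 B=12)
Step 4: empty(B) -> (A=0 B=0)
Step 5: fill(A) -> (A=8 B=0)
Step 6: empty(A) -> (A=0 B=0)
Step 7: fill(B) -> (A=0 B=12)
Step 8: fill(A) -> (A=8 B=12)

Answer: 8 12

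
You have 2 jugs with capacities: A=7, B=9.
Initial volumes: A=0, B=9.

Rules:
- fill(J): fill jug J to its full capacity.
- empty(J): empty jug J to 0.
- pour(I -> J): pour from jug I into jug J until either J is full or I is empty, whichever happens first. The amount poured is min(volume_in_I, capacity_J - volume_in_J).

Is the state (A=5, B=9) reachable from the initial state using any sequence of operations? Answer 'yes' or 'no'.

BFS from (A=0, B=9):
  1. fill(A) -> (A=7 B=9)
  2. empty(B) -> (A=7 B=0)
  3. pour(A -> B) -> (A=0 B=7)
  4. fill(A) -> (A=7 B=7)
  5. pour(A -> B) -> (A=5 B=9)
Target reached → yes.

Answer: yes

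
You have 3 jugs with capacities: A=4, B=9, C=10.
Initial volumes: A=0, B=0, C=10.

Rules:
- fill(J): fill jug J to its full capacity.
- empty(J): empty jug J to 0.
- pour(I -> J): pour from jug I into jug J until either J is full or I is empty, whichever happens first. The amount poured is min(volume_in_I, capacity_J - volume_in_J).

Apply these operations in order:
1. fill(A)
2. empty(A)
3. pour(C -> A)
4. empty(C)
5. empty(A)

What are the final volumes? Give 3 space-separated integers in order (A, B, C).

Step 1: fill(A) -> (A=4 B=0 C=10)
Step 2: empty(A) -> (A=0 B=0 C=10)
Step 3: pour(C -> A) -> (A=4 B=0 C=6)
Step 4: empty(C) -> (A=4 B=0 C=0)
Step 5: empty(A) -> (A=0 B=0 C=0)

Answer: 0 0 0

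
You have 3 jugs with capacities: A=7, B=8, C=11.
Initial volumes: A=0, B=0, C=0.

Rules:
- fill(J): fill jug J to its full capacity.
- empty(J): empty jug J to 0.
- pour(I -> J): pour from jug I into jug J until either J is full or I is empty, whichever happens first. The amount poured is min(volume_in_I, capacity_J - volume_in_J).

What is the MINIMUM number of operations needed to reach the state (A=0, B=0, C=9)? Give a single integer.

BFS from (A=0, B=0, C=0). One shortest path:
  1. fill(B) -> (A=0 B=8 C=0)
  2. pour(B -> A) -> (A=7 B=1 C=0)
  3. empty(A) -> (A=0 B=1 C=0)
  4. pour(B -> C) -> (A=0 B=0 C=1)
  5. fill(B) -> (A=0 B=8 C=1)
  6. pour(B -> C) -> (A=0 B=0 C=9)
Reached target in 6 moves.

Answer: 6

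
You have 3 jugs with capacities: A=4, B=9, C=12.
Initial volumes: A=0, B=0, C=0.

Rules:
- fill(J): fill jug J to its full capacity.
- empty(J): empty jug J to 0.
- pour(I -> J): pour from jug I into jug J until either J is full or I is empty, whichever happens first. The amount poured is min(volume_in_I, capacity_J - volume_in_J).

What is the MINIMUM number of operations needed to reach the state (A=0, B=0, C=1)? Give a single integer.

Answer: 6

Derivation:
BFS from (A=0, B=0, C=0). One shortest path:
  1. fill(A) -> (A=4 B=0 C=0)
  2. fill(B) -> (A=4 B=9 C=0)
  3. pour(A -> C) -> (A=0 B=9 C=4)
  4. pour(B -> C) -> (A=0 B=1 C=12)
  5. empty(C) -> (A=0 B=1 C=0)
  6. pour(B -> C) -> (A=0 B=0 C=1)
Reached target in 6 moves.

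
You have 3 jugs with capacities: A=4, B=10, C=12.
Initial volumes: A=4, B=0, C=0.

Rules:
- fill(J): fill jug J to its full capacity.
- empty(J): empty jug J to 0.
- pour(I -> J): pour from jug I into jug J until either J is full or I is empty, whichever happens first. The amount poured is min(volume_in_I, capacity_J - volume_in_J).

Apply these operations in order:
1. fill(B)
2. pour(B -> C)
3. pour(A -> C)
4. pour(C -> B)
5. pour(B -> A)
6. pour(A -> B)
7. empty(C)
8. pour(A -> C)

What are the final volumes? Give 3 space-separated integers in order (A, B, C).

Step 1: fill(B) -> (A=4 B=10 C=0)
Step 2: pour(B -> C) -> (A=4 B=0 C=10)
Step 3: pour(A -> C) -> (A=2 B=0 C=12)
Step 4: pour(C -> B) -> (A=2 B=10 C=2)
Step 5: pour(B -> A) -> (A=4 B=8 C=2)
Step 6: pour(A -> B) -> (A=2 B=10 C=2)
Step 7: empty(C) -> (A=2 B=10 C=0)
Step 8: pour(A -> C) -> (A=0 B=10 C=2)

Answer: 0 10 2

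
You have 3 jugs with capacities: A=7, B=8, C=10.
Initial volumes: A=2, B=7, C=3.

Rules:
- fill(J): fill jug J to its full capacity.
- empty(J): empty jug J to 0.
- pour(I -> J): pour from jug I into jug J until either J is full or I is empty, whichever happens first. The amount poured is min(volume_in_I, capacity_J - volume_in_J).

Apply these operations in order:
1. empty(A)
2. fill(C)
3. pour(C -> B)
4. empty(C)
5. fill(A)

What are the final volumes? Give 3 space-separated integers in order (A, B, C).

Answer: 7 8 0

Derivation:
Step 1: empty(A) -> (A=0 B=7 C=3)
Step 2: fill(C) -> (A=0 B=7 C=10)
Step 3: pour(C -> B) -> (A=0 B=8 C=9)
Step 4: empty(C) -> (A=0 B=8 C=0)
Step 5: fill(A) -> (A=7 B=8 C=0)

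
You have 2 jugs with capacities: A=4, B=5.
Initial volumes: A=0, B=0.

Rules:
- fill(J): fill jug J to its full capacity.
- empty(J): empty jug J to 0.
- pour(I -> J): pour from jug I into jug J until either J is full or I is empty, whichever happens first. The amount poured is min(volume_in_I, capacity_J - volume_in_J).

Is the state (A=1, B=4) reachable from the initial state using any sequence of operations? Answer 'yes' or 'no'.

BFS explored all 18 reachable states.
Reachable set includes: (0,0), (0,1), (0,2), (0,3), (0,4), (0,5), (1,0), (1,5), (2,0), (2,5), (3,0), (3,5) ...
Target (A=1, B=4) not in reachable set → no.

Answer: no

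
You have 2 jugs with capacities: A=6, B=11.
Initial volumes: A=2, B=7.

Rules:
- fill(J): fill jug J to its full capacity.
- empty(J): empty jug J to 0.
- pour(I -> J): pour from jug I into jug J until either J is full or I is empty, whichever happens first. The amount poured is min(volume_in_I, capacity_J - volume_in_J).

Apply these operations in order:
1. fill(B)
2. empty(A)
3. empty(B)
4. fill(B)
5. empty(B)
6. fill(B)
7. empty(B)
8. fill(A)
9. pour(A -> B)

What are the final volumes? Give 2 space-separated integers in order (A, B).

Answer: 0 6

Derivation:
Step 1: fill(B) -> (A=2 B=11)
Step 2: empty(A) -> (A=0 B=11)
Step 3: empty(B) -> (A=0 B=0)
Step 4: fill(B) -> (A=0 B=11)
Step 5: empty(B) -> (A=0 B=0)
Step 6: fill(B) -> (A=0 B=11)
Step 7: empty(B) -> (A=0 B=0)
Step 8: fill(A) -> (A=6 B=0)
Step 9: pour(A -> B) -> (A=0 B=6)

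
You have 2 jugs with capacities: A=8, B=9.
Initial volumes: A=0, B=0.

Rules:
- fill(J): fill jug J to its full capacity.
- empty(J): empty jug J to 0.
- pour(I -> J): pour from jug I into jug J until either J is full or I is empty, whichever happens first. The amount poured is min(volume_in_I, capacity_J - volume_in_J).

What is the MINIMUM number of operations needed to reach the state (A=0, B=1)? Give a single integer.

BFS from (A=0, B=0). One shortest path:
  1. fill(B) -> (A=0 B=9)
  2. pour(B -> A) -> (A=8 B=1)
  3. empty(A) -> (A=0 B=1)
Reached target in 3 moves.

Answer: 3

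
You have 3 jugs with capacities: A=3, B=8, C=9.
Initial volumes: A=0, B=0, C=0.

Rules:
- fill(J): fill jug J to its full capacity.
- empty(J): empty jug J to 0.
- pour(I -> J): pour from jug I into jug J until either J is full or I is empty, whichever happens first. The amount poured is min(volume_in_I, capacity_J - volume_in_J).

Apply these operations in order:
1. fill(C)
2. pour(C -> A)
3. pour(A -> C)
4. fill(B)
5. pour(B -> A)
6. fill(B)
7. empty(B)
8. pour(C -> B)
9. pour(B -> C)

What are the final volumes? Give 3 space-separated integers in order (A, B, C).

Answer: 3 0 9

Derivation:
Step 1: fill(C) -> (A=0 B=0 C=9)
Step 2: pour(C -> A) -> (A=3 B=0 C=6)
Step 3: pour(A -> C) -> (A=0 B=0 C=9)
Step 4: fill(B) -> (A=0 B=8 C=9)
Step 5: pour(B -> A) -> (A=3 B=5 C=9)
Step 6: fill(B) -> (A=3 B=8 C=9)
Step 7: empty(B) -> (A=3 B=0 C=9)
Step 8: pour(C -> B) -> (A=3 B=8 C=1)
Step 9: pour(B -> C) -> (A=3 B=0 C=9)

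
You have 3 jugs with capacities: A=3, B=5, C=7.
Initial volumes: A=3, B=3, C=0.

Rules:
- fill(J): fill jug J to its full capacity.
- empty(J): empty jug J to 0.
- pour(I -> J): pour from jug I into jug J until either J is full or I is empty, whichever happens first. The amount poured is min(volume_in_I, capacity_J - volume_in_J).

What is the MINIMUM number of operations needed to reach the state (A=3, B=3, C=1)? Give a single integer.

BFS from (A=3, B=3, C=0). One shortest path:
  1. empty(A) -> (A=0 B=3 C=0)
  2. fill(C) -> (A=0 B=3 C=7)
  3. pour(C -> A) -> (A=3 B=3 C=4)
  4. empty(A) -> (A=0 B=3 C=4)
  5. pour(C -> A) -> (A=3 B=3 C=1)
Reached target in 5 moves.

Answer: 5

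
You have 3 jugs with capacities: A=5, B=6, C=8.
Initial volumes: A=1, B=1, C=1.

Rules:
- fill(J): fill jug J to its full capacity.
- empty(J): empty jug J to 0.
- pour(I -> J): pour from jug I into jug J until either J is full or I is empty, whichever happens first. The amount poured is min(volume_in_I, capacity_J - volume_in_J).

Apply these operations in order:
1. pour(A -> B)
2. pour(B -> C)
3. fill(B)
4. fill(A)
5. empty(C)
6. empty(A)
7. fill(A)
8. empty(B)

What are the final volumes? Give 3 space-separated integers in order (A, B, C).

Answer: 5 0 0

Derivation:
Step 1: pour(A -> B) -> (A=0 B=2 C=1)
Step 2: pour(B -> C) -> (A=0 B=0 C=3)
Step 3: fill(B) -> (A=0 B=6 C=3)
Step 4: fill(A) -> (A=5 B=6 C=3)
Step 5: empty(C) -> (A=5 B=6 C=0)
Step 6: empty(A) -> (A=0 B=6 C=0)
Step 7: fill(A) -> (A=5 B=6 C=0)
Step 8: empty(B) -> (A=5 B=0 C=0)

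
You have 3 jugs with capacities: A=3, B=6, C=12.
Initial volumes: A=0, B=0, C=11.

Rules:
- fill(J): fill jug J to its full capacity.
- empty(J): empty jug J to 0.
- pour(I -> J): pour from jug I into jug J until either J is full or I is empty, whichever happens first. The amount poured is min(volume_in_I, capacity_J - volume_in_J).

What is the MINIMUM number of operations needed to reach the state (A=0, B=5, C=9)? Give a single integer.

BFS from (A=0, B=0, C=11). One shortest path:
  1. fill(B) -> (A=0 B=6 C=11)
  2. pour(B -> C) -> (A=0 B=5 C=12)
  3. pour(C -> A) -> (A=3 B=5 C=9)
  4. empty(A) -> (A=0 B=5 C=9)
Reached target in 4 moves.

Answer: 4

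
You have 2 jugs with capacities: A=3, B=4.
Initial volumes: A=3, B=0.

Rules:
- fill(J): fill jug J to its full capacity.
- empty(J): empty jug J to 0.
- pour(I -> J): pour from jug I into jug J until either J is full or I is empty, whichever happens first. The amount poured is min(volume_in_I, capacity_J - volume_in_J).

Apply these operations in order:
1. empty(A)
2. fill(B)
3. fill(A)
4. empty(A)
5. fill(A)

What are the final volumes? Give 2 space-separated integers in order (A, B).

Answer: 3 4

Derivation:
Step 1: empty(A) -> (A=0 B=0)
Step 2: fill(B) -> (A=0 B=4)
Step 3: fill(A) -> (A=3 B=4)
Step 4: empty(A) -> (A=0 B=4)
Step 5: fill(A) -> (A=3 B=4)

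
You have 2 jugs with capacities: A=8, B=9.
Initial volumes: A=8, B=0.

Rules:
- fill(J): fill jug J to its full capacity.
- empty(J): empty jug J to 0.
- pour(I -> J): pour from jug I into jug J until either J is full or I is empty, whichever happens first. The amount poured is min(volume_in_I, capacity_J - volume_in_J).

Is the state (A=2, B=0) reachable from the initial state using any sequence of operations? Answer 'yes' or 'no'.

BFS from (A=8, B=0):
  1. empty(A) -> (A=0 B=0)
  2. fill(B) -> (A=0 B=9)
  3. pour(B -> A) -> (A=8 B=1)
  4. empty(A) -> (A=0 B=1)
  5. pour(B -> A) -> (A=1 B=0)
  6. fill(B) -> (A=1 B=9)
  7. pour(B -> A) -> (A=8 B=2)
  8. empty(A) -> (A=0 B=2)
  9. pour(B -> A) -> (A=2 B=0)
Target reached → yes.

Answer: yes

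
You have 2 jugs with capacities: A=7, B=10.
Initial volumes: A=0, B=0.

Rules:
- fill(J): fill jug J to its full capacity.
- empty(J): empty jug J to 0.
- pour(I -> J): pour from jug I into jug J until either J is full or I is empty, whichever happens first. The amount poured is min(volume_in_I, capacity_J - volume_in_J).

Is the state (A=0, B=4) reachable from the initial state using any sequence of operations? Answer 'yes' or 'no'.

Answer: yes

Derivation:
BFS from (A=0, B=0):
  1. fill(A) -> (A=7 B=0)
  2. pour(A -> B) -> (A=0 B=7)
  3. fill(A) -> (A=7 B=7)
  4. pour(A -> B) -> (A=4 B=10)
  5. empty(B) -> (A=4 B=0)
  6. pour(A -> B) -> (A=0 B=4)
Target reached → yes.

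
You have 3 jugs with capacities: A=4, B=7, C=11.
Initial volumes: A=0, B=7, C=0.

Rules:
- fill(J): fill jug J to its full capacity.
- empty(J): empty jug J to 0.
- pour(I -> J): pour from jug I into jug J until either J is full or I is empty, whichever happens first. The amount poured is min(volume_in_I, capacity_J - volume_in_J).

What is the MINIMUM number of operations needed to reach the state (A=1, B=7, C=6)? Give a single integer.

BFS from (A=0, B=7, C=0). One shortest path:
  1. pour(B -> A) -> (A=4 B=3 C=0)
  2. pour(B -> C) -> (A=4 B=0 C=3)
  3. fill(B) -> (A=4 B=7 C=3)
  4. pour(B -> C) -> (A=4 B=0 C=10)
  5. pour(A -> B) -> (A=0 B=4 C=10)
  6. pour(C -> A) -> (A=4 B=4 C=6)
  7. pour(A -> B) -> (A=1 B=7 C=6)
Reached target in 7 moves.

Answer: 7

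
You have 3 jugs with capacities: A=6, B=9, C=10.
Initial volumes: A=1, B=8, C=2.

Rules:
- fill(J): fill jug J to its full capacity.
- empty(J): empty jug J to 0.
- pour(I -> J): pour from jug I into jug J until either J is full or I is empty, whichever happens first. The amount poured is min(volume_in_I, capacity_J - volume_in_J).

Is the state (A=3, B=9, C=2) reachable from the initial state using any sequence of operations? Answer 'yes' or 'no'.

BFS from (A=1, B=8, C=2):
  1. pour(B -> A) -> (A=6 B=3 C=2)
  2. empty(A) -> (A=0 B=3 C=2)
  3. pour(B -> A) -> (A=3 B=0 C=2)
  4. fill(B) -> (A=3 B=9 C=2)
Target reached → yes.

Answer: yes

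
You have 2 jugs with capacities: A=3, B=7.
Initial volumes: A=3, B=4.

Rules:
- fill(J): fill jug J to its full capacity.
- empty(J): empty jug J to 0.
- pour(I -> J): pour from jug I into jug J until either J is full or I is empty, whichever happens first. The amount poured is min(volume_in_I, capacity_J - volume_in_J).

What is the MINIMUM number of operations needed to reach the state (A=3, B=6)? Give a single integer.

BFS from (A=3, B=4). One shortest path:
  1. empty(B) -> (A=3 B=0)
  2. pour(A -> B) -> (A=0 B=3)
  3. fill(A) -> (A=3 B=3)
  4. pour(A -> B) -> (A=0 B=6)
  5. fill(A) -> (A=3 B=6)
Reached target in 5 moves.

Answer: 5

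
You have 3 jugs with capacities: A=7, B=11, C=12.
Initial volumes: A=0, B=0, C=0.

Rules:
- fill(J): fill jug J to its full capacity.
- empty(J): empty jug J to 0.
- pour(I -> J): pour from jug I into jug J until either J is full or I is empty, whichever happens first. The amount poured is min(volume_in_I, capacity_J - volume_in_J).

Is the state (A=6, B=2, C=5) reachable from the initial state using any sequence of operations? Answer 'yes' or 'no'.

BFS explored all 588 reachable states.
Reachable set includes: (0,0,0), (0,0,1), (0,0,2), (0,0,3), (0,0,4), (0,0,5), (0,0,6), (0,0,7), (0,0,8), (0,0,9), (0,0,10), (0,0,11) ...
Target (A=6, B=2, C=5) not in reachable set → no.

Answer: no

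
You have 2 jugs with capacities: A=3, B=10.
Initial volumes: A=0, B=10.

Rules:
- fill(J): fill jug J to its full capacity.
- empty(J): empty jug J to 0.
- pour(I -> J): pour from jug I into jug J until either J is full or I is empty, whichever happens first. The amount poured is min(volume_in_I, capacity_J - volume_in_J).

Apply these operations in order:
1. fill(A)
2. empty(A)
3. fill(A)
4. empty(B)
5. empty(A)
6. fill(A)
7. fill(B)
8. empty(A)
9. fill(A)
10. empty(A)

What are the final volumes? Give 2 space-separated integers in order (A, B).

Step 1: fill(A) -> (A=3 B=10)
Step 2: empty(A) -> (A=0 B=10)
Step 3: fill(A) -> (A=3 B=10)
Step 4: empty(B) -> (A=3 B=0)
Step 5: empty(A) -> (A=0 B=0)
Step 6: fill(A) -> (A=3 B=0)
Step 7: fill(B) -> (A=3 B=10)
Step 8: empty(A) -> (A=0 B=10)
Step 9: fill(A) -> (A=3 B=10)
Step 10: empty(A) -> (A=0 B=10)

Answer: 0 10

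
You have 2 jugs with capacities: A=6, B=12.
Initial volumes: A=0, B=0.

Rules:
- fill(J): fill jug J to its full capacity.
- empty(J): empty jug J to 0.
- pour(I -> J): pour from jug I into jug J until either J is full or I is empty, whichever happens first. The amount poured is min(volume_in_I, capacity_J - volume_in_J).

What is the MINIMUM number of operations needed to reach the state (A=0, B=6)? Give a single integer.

BFS from (A=0, B=0). One shortest path:
  1. fill(A) -> (A=6 B=0)
  2. pour(A -> B) -> (A=0 B=6)
Reached target in 2 moves.

Answer: 2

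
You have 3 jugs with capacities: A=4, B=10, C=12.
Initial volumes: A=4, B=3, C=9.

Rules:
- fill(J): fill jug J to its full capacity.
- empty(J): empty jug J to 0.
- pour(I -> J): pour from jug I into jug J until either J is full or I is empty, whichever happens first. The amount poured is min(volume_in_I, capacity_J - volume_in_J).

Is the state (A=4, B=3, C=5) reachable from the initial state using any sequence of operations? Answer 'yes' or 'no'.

Answer: yes

Derivation:
BFS from (A=4, B=3, C=9):
  1. empty(A) -> (A=0 B=3 C=9)
  2. pour(C -> A) -> (A=4 B=3 C=5)
Target reached → yes.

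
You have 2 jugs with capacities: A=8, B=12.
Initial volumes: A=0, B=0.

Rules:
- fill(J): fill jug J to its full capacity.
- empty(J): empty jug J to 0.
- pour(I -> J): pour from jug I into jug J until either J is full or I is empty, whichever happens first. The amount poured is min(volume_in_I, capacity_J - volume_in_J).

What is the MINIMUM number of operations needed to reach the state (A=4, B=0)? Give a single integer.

BFS from (A=0, B=0). One shortest path:
  1. fill(B) -> (A=0 B=12)
  2. pour(B -> A) -> (A=8 B=4)
  3. empty(A) -> (A=0 B=4)
  4. pour(B -> A) -> (A=4 B=0)
Reached target in 4 moves.

Answer: 4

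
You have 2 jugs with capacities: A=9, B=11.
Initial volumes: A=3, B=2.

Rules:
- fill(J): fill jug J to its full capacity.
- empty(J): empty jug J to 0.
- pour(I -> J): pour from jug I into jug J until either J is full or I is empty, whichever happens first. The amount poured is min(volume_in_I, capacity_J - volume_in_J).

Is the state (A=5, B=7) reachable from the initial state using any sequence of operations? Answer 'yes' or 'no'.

Answer: no

Derivation:
BFS explored all 41 reachable states.
Reachable set includes: (0,0), (0,1), (0,2), (0,3), (0,4), (0,5), (0,6), (0,7), (0,8), (0,9), (0,10), (0,11) ...
Target (A=5, B=7) not in reachable set → no.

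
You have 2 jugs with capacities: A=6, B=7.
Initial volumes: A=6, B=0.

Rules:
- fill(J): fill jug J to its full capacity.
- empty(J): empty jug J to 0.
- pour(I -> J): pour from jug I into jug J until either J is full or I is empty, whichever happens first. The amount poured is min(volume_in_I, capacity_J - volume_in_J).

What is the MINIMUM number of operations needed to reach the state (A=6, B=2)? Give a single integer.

Answer: 7

Derivation:
BFS from (A=6, B=0). One shortest path:
  1. empty(A) -> (A=0 B=0)
  2. fill(B) -> (A=0 B=7)
  3. pour(B -> A) -> (A=6 B=1)
  4. empty(A) -> (A=0 B=1)
  5. pour(B -> A) -> (A=1 B=0)
  6. fill(B) -> (A=1 B=7)
  7. pour(B -> A) -> (A=6 B=2)
Reached target in 7 moves.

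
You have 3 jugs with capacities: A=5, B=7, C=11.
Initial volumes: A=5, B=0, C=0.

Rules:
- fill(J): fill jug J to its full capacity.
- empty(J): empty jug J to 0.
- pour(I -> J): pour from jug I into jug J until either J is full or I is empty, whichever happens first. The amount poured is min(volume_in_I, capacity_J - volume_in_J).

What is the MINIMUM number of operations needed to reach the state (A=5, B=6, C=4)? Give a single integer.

Answer: 7

Derivation:
BFS from (A=5, B=0, C=0). One shortest path:
  1. pour(A -> C) -> (A=0 B=0 C=5)
  2. fill(A) -> (A=5 B=0 C=5)
  3. pour(A -> C) -> (A=0 B=0 C=10)
  4. fill(A) -> (A=5 B=0 C=10)
  5. pour(A -> C) -> (A=4 B=0 C=11)
  6. pour(C -> B) -> (A=4 B=7 C=4)
  7. pour(B -> A) -> (A=5 B=6 C=4)
Reached target in 7 moves.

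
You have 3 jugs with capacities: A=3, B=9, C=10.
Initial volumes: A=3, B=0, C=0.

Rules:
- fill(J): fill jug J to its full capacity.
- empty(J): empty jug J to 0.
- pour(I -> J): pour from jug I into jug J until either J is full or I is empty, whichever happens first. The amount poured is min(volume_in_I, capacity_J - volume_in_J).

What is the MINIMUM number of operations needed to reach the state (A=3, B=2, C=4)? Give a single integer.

BFS from (A=3, B=0, C=0). One shortest path:
  1. fill(B) -> (A=3 B=9 C=0)
  2. pour(A -> C) -> (A=0 B=9 C=3)
  3. pour(B -> C) -> (A=0 B=2 C=10)
  4. pour(C -> A) -> (A=3 B=2 C=7)
  5. empty(A) -> (A=0 B=2 C=7)
  6. pour(C -> A) -> (A=3 B=2 C=4)
Reached target in 6 moves.

Answer: 6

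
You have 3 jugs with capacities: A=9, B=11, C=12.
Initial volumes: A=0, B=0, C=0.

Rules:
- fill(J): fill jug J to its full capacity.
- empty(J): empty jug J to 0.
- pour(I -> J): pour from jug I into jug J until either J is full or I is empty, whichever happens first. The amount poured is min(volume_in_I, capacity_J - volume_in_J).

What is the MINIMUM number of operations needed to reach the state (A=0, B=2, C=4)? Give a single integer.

BFS from (A=0, B=0, C=0). One shortest path:
  1. fill(C) -> (A=0 B=0 C=12)
  2. pour(C -> A) -> (A=9 B=0 C=3)
  3. empty(A) -> (A=0 B=0 C=3)
  4. pour(C -> B) -> (A=0 B=3 C=0)
  5. fill(C) -> (A=0 B=3 C=12)
  6. pour(C -> B) -> (A=0 B=11 C=4)
  7. pour(B -> A) -> (A=9 B=2 C=4)
  8. empty(A) -> (A=0 B=2 C=4)
Reached target in 8 moves.

Answer: 8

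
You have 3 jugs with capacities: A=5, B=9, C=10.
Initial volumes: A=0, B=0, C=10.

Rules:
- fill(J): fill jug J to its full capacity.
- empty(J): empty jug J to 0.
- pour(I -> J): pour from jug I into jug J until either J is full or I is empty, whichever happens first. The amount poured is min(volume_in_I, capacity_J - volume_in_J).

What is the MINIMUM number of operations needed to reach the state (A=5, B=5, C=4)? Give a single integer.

Answer: 6

Derivation:
BFS from (A=0, B=0, C=10). One shortest path:
  1. fill(A) -> (A=5 B=0 C=10)
  2. fill(B) -> (A=5 B=9 C=10)
  3. empty(C) -> (A=5 B=9 C=0)
  4. pour(B -> C) -> (A=5 B=0 C=9)
  5. pour(A -> B) -> (A=0 B=5 C=9)
  6. pour(C -> A) -> (A=5 B=5 C=4)
Reached target in 6 moves.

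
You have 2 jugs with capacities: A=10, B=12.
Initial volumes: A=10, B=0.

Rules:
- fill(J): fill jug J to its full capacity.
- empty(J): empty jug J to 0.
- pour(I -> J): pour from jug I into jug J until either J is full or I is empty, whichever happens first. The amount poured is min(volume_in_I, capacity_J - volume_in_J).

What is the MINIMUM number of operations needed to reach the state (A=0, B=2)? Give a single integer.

BFS from (A=10, B=0). One shortest path:
  1. empty(A) -> (A=0 B=0)
  2. fill(B) -> (A=0 B=12)
  3. pour(B -> A) -> (A=10 B=2)
  4. empty(A) -> (A=0 B=2)
Reached target in 4 moves.

Answer: 4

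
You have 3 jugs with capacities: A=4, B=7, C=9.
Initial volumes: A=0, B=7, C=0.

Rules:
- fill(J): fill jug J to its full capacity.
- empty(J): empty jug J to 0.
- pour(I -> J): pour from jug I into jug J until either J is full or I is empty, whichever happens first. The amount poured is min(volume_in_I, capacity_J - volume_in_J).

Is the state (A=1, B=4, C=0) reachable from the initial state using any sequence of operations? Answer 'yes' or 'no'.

BFS from (A=0, B=7, C=0):
  1. empty(B) -> (A=0 B=0 C=0)
  2. fill(C) -> (A=0 B=0 C=9)
  3. pour(C -> A) -> (A=4 B=0 C=5)
  4. empty(A) -> (A=0 B=0 C=5)
  5. pour(C -> A) -> (A=4 B=0 C=1)
  6. pour(A -> B) -> (A=0 B=4 C=1)
  7. pour(C -> A) -> (A=1 B=4 C=0)
Target reached → yes.

Answer: yes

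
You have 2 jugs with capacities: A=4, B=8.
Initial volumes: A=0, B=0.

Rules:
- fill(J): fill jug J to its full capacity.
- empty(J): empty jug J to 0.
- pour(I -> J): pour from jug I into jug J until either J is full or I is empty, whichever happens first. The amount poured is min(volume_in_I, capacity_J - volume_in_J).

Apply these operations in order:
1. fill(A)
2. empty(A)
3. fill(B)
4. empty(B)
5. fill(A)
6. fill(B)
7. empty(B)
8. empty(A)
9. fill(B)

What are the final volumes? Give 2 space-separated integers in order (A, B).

Step 1: fill(A) -> (A=4 B=0)
Step 2: empty(A) -> (A=0 B=0)
Step 3: fill(B) -> (A=0 B=8)
Step 4: empty(B) -> (A=0 B=0)
Step 5: fill(A) -> (A=4 B=0)
Step 6: fill(B) -> (A=4 B=8)
Step 7: empty(B) -> (A=4 B=0)
Step 8: empty(A) -> (A=0 B=0)
Step 9: fill(B) -> (A=0 B=8)

Answer: 0 8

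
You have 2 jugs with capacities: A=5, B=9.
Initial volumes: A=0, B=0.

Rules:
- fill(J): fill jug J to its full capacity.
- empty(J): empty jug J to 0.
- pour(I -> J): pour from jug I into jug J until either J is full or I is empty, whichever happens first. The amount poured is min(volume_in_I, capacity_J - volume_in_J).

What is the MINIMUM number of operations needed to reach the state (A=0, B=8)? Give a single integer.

Answer: 7

Derivation:
BFS from (A=0, B=0). One shortest path:
  1. fill(B) -> (A=0 B=9)
  2. pour(B -> A) -> (A=5 B=4)
  3. empty(A) -> (A=0 B=4)
  4. pour(B -> A) -> (A=4 B=0)
  5. fill(B) -> (A=4 B=9)
  6. pour(B -> A) -> (A=5 B=8)
  7. empty(A) -> (A=0 B=8)
Reached target in 7 moves.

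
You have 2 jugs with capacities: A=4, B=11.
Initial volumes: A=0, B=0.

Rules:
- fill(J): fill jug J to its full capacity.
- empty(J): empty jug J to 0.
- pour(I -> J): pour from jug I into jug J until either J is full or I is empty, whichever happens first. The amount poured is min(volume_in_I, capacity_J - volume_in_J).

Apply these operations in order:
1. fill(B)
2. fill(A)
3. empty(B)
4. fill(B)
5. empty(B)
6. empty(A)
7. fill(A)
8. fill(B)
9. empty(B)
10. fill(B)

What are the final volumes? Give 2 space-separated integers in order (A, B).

Step 1: fill(B) -> (A=0 B=11)
Step 2: fill(A) -> (A=4 B=11)
Step 3: empty(B) -> (A=4 B=0)
Step 4: fill(B) -> (A=4 B=11)
Step 5: empty(B) -> (A=4 B=0)
Step 6: empty(A) -> (A=0 B=0)
Step 7: fill(A) -> (A=4 B=0)
Step 8: fill(B) -> (A=4 B=11)
Step 9: empty(B) -> (A=4 B=0)
Step 10: fill(B) -> (A=4 B=11)

Answer: 4 11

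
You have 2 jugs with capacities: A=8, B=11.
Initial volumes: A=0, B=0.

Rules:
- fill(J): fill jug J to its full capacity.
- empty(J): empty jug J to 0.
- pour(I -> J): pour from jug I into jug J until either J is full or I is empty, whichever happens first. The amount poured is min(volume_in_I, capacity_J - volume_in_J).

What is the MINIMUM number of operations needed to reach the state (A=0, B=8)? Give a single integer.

BFS from (A=0, B=0). One shortest path:
  1. fill(A) -> (A=8 B=0)
  2. pour(A -> B) -> (A=0 B=8)
Reached target in 2 moves.

Answer: 2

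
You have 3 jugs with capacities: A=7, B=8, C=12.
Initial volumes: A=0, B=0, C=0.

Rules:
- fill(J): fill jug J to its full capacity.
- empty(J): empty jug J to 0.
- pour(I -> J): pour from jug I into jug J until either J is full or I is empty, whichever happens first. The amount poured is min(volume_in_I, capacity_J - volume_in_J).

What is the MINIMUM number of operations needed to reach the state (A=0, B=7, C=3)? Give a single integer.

Answer: 8

Derivation:
BFS from (A=0, B=0, C=0). One shortest path:
  1. fill(A) -> (A=7 B=0 C=0)
  2. fill(B) -> (A=7 B=8 C=0)
  3. pour(A -> C) -> (A=0 B=8 C=7)
  4. fill(A) -> (A=7 B=8 C=7)
  5. pour(B -> C) -> (A=7 B=3 C=12)
  6. empty(C) -> (A=7 B=3 C=0)
  7. pour(B -> C) -> (A=7 B=0 C=3)
  8. pour(A -> B) -> (A=0 B=7 C=3)
Reached target in 8 moves.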